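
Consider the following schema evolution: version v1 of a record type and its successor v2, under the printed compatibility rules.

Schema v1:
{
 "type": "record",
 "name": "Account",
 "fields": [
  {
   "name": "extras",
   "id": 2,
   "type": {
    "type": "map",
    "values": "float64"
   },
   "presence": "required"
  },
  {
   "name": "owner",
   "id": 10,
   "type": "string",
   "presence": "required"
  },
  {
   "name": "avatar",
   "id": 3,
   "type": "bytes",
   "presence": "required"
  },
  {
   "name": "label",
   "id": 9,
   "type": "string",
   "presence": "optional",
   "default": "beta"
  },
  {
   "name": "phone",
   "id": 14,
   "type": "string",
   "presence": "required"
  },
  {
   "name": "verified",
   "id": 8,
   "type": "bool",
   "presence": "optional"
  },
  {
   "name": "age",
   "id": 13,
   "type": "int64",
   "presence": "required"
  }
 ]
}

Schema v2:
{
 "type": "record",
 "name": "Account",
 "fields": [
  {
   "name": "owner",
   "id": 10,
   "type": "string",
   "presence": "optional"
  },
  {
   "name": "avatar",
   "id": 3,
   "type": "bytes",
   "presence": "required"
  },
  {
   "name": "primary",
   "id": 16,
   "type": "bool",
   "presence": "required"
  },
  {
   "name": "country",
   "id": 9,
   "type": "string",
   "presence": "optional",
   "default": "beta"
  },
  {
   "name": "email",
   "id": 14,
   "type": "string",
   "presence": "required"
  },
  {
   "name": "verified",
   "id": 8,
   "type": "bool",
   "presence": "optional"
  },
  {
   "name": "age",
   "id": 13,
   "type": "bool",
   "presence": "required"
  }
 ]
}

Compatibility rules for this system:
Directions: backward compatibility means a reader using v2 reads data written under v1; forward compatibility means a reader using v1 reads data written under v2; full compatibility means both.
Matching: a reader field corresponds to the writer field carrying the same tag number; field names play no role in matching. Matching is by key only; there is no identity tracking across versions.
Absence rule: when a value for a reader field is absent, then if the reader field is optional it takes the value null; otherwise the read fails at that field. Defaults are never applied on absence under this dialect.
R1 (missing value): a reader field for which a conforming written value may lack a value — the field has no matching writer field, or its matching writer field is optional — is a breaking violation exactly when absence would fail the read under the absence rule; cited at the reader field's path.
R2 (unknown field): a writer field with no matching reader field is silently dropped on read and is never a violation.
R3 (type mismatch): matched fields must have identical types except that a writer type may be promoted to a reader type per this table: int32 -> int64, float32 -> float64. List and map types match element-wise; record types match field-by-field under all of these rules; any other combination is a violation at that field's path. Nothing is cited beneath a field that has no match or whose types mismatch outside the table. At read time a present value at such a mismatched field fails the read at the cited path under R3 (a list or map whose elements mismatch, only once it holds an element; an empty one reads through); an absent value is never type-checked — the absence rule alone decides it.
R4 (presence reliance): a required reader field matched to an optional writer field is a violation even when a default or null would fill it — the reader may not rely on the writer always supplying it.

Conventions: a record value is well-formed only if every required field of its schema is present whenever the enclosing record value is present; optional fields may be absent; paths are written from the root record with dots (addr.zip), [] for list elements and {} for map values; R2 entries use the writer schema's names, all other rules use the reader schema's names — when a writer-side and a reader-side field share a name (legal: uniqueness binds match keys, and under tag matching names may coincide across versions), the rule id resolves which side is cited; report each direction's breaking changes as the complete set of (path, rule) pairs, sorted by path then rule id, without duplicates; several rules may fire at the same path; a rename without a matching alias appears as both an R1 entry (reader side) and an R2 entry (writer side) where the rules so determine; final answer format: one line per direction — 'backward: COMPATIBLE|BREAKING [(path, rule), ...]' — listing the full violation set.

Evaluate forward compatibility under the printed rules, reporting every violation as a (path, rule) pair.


forward: BREAKING [(age, R3), (extras, R1), (owner, R1), (owner, R4)]

in Account below, arrows point writer -> reader
forward pass over Account, reader schema v1, writer schema v2:
  extras: no writer-side match
  owner: string -> string, writer optional; from owner
  avatar: bytes -> bytes, writer required; from avatar
  label: string -> string, writer optional; from country
  phone: string -> string, writer required; from email
  verified: bool -> bool, writer optional; from verified
  age: bool -> int64, writer required; from age
  leftover writer field: primary
  breaking: (age, R3)
  breaking: (extras, R1)
  breaking: (owner, R1)
  breaking: (owner, R4)
  => forward: BREAKING (4)
diffs on Account not affecting the asked answer:
  renamed field phone to email in record Account -> triggers nothing under Account's printed rules — same verdict
  renamed field label to country in record Account -> triggers nothing under Account's printed rules — same verdict
  added field primary to record Account: required bool, tag 16 (in v2 it sits immediately before country) -> affects backward compatibility only, which is not asked


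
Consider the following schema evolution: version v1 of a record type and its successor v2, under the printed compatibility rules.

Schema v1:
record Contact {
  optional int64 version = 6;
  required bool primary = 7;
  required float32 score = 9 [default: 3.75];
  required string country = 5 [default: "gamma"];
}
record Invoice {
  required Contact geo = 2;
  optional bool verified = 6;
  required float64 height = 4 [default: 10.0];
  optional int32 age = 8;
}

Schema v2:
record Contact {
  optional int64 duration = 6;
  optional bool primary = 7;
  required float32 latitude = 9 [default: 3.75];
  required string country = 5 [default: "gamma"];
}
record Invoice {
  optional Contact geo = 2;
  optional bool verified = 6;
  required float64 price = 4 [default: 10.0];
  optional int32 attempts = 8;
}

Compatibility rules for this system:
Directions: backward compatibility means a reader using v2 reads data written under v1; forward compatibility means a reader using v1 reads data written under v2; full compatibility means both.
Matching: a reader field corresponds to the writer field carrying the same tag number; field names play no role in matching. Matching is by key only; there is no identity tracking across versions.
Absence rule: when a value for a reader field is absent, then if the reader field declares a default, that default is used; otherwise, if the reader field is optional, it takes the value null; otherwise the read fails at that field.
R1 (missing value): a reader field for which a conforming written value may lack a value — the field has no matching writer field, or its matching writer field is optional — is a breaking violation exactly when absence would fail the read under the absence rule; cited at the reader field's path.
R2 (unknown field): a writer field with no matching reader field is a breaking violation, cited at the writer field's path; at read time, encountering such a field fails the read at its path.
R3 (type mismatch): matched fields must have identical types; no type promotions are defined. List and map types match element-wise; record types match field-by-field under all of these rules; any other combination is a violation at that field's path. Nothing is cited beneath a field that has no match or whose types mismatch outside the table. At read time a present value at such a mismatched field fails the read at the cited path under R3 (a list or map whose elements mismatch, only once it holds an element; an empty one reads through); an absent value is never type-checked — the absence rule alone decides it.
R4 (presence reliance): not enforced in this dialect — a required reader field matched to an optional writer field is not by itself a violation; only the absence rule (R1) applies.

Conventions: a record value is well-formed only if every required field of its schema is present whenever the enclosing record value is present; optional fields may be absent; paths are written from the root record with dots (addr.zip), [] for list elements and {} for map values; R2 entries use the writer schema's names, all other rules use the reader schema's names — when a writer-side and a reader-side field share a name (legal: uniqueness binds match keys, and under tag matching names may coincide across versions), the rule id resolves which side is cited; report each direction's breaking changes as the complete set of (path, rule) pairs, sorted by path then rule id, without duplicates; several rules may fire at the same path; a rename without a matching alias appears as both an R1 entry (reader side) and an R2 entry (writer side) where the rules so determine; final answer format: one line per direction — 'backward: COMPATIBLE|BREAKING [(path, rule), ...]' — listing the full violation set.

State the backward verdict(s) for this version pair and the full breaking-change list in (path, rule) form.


the writer's type comes first in each Invoice pair
backward pass over Invoice, reader schema v2, writer schema v1:
  geo: Contact -> Contact, writer required; from geo
  verified: bool -> bool, writer optional; from verified
  price: float64 -> float64, writer required; from height
  attempts: int32 -> int32, writer optional; from age
  geo.duration: int64 -> int64, writer optional; from geo.version
  geo.primary: bool -> bool, writer required; from geo.primary
  geo.latitude: float32 -> float32, writer required; from geo.score
  geo.country: string -> string, writer required; from geo.country
  nothing fires on Invoice: backward is COMPATIBLE
remaining Invoice differences; none change what is asked:
  renamed field age to attempts in record Invoice -> inert for the asked Invoice verdict: nothing fires
  renamed field version to duration in record Contact -> inert for the asked Invoice verdict: nothing fires
  field geo in record Invoice: required changed to optional -> fires only in the forward direction of Invoice, which is not asked here
  renamed field score to latitude in record Contact -> inert for the asked Invoice verdict: nothing fires
  renamed field height to price in record Invoice -> inert for the asked Invoice verdict: nothing fires
  field primary in record Contact: required changed to optional -> fires only in the forward direction of Invoice, which is not asked here

backward: COMPATIBLE []


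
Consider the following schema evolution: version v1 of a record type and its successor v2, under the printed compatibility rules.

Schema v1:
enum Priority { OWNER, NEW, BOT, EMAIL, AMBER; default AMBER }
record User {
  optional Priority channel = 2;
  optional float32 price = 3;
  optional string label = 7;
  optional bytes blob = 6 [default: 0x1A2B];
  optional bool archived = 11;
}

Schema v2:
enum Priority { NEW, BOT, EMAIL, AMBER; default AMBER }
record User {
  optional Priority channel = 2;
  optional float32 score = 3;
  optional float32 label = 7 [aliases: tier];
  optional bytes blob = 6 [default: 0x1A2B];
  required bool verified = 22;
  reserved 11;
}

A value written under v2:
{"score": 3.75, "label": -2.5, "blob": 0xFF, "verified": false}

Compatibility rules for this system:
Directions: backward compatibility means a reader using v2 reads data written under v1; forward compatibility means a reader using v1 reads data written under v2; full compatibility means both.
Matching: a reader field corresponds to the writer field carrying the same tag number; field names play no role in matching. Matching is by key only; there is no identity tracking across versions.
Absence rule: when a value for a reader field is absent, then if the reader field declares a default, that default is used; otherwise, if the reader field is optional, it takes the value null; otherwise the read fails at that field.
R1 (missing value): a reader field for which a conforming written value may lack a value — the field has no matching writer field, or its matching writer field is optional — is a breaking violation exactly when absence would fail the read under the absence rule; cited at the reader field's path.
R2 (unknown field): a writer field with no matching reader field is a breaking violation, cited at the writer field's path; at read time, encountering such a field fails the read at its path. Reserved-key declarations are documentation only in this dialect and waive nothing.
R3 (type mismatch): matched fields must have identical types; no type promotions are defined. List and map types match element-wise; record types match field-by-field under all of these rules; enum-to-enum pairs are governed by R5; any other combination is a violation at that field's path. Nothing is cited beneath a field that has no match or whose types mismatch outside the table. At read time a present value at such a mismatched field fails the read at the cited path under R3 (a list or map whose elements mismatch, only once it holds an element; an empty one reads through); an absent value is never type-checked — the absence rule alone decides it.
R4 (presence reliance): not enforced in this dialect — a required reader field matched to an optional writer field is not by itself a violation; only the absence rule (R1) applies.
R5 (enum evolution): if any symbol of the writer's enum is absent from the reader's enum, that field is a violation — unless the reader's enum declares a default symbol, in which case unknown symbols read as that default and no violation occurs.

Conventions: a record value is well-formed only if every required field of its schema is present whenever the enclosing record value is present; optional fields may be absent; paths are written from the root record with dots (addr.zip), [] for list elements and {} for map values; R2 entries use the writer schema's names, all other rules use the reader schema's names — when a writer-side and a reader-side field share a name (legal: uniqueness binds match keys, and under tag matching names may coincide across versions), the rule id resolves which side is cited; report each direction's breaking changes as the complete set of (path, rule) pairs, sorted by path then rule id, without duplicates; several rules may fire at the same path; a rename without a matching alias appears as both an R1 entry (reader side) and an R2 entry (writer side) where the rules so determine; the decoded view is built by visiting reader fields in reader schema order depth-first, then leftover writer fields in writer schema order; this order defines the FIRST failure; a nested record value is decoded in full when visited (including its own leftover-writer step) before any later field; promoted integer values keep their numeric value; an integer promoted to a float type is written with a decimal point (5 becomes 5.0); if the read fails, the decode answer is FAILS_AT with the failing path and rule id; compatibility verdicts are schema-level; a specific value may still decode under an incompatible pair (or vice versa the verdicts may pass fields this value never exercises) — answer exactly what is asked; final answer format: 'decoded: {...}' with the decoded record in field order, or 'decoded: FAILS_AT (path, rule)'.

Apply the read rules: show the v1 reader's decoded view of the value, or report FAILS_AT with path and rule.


decoded: FAILS_AT (label, R3)

arrows below run writer -> reader for User
decoding the User value with the v1 reader:
  channel := null (absent, optional -> null)
  price := 3.75 (from writer score)
  read fails at label under R3
  => FAILS_AT (label, R3)
the rest of the User diff is inert for this question:
  enum Priority (field channel in record User): symbol OWNER removed -> triggers nothing under the printed rules; the User answer is the same either way
  renamed field price to score in record User -> triggers nothing under the printed rules; the User answer is the same either way
  added field verified to record User: required bool, tag 22 (in v2 it sits last) -> matters for User compatibility verdicts, not for this value's decode
  removed field archived from record User (its key 11 joins the reserved list) -> matters for User compatibility verdicts, not for this value's decode


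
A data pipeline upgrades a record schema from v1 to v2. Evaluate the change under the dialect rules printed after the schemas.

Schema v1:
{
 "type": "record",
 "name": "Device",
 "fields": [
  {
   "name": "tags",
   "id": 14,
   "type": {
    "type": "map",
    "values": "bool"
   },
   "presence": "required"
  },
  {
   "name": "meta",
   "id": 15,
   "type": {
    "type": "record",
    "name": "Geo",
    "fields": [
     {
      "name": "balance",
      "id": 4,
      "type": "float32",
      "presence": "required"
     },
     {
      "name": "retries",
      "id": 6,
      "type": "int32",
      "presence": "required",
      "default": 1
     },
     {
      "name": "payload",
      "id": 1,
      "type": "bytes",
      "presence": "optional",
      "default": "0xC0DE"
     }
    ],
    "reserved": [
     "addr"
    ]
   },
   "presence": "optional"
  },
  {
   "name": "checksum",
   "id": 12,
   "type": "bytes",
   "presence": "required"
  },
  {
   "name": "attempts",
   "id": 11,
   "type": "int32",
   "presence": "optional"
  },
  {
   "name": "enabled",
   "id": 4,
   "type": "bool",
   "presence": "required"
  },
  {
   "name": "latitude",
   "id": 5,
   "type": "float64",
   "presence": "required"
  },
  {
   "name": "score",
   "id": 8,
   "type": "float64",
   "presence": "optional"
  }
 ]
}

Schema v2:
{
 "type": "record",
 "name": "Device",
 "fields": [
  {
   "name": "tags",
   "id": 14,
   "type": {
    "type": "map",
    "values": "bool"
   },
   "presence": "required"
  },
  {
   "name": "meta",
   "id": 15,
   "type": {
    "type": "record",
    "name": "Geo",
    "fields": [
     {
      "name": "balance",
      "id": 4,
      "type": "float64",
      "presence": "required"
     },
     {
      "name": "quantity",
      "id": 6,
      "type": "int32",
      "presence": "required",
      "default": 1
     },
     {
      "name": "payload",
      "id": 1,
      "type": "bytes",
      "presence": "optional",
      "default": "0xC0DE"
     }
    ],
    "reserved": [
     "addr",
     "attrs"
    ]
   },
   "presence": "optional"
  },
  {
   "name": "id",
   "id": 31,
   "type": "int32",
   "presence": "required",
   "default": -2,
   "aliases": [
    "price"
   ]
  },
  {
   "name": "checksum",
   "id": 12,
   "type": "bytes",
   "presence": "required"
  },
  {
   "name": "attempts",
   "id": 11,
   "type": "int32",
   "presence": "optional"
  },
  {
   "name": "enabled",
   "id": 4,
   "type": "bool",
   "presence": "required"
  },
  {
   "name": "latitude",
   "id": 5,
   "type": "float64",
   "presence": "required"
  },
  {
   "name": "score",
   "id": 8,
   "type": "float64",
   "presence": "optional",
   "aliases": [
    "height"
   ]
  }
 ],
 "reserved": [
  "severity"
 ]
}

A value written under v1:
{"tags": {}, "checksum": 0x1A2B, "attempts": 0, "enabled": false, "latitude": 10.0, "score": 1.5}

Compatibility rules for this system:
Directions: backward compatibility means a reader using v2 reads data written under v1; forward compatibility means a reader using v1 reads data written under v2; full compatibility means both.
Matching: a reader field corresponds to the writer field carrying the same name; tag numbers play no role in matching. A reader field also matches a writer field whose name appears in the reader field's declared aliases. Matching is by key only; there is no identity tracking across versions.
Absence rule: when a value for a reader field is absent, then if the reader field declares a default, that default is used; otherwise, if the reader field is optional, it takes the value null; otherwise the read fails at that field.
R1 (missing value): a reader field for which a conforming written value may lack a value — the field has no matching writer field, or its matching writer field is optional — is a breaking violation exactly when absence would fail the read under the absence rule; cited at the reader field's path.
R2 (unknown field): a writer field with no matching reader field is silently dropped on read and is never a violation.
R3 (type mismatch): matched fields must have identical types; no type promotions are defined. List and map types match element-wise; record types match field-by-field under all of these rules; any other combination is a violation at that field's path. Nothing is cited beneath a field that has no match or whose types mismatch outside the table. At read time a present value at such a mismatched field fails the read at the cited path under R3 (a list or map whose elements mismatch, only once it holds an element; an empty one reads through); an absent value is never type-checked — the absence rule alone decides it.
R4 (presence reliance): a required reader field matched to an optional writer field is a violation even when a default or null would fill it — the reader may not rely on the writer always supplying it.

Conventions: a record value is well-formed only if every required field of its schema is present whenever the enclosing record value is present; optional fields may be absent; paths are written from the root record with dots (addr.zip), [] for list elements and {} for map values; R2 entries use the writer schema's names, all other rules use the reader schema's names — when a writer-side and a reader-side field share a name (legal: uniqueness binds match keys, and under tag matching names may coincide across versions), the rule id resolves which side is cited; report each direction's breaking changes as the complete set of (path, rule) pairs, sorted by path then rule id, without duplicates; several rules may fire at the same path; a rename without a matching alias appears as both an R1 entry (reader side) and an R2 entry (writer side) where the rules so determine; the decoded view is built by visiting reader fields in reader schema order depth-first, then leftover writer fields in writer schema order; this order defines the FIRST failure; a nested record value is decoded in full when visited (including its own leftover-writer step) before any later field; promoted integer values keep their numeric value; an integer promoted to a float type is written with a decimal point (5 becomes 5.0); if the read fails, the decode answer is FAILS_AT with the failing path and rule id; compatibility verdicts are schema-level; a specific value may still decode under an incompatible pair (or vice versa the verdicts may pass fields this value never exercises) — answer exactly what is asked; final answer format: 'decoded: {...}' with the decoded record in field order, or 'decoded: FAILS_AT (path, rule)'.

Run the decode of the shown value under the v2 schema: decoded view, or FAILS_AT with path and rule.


decoded: {"tags": {}, "meta": null, "id": -2, "checksum": 0x1A2B, "attempts": 0, "enabled": false, "latitude": 10.0, "score": 1.5}

in Device below, arrows point writer -> reader
decoding the Device value with the v2 reader:
  tags := {}
  meta := null (not supplied -> null)
  id := -2 (no value, default fills)
  checksum := 0x1A2B
  attempts := 0
  enabled := false
  latitude := 10.0
  score := 1.5
  => decoded: {"tags": {}, "meta": null, "id": -2, "checksum": 0x1A2B, "attempts": 0, "enabled": false, "latitude": 10.0, "score": 1.5}
the rest of the Device diff is inert for this question:
  field balance in record Geo: type float32 changed to float64 -> shifts the Device verdicts, not this decode
  renamed field retries to quantity in record Geo -> fires no rule on Device under this dialect and leaves the result unchanged


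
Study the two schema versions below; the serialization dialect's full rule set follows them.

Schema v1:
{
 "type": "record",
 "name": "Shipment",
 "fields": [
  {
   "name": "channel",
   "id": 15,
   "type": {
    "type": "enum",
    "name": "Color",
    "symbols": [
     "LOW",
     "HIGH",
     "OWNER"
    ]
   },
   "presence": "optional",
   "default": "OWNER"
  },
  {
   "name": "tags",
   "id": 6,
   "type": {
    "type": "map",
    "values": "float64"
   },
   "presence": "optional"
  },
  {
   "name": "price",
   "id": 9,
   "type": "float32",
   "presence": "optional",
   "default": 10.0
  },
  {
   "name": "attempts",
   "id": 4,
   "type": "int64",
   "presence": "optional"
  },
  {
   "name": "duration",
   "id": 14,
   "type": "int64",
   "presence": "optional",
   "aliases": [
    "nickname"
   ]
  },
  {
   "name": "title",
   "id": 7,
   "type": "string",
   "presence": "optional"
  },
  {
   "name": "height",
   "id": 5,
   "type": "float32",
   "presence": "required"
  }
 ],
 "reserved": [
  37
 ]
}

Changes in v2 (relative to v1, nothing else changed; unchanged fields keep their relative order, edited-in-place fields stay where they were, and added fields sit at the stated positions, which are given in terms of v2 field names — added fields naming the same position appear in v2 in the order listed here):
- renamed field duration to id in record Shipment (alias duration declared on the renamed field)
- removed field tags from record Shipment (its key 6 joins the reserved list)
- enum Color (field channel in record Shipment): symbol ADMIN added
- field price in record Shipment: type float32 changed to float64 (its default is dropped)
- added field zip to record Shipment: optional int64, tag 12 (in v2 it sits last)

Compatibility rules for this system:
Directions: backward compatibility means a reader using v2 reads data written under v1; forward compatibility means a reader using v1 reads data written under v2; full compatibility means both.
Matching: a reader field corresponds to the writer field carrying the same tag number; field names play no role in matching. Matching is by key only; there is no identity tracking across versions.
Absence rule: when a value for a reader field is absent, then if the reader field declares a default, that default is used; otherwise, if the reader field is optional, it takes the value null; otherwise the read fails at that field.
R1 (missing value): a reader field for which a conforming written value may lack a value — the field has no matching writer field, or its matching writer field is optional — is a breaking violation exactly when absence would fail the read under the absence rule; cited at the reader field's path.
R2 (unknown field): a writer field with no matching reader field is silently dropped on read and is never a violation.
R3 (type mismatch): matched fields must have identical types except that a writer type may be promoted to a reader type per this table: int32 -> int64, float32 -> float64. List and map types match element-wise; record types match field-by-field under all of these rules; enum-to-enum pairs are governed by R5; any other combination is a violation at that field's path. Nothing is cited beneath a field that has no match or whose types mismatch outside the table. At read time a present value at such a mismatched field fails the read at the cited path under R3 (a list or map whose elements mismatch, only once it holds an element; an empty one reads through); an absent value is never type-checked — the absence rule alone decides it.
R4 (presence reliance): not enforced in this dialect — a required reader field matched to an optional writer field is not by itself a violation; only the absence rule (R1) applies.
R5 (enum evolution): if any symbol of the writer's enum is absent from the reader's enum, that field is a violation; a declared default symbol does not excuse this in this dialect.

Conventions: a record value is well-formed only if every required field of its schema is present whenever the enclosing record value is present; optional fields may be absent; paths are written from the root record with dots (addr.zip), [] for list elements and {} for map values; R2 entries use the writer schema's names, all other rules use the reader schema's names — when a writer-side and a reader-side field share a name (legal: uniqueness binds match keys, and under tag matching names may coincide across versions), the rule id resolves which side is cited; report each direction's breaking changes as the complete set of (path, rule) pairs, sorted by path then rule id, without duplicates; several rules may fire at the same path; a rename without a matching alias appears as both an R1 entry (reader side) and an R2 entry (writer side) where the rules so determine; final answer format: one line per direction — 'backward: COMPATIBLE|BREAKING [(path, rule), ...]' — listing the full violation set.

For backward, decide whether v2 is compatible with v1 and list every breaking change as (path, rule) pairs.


backward: COMPATIBLE []

in Shipment below, arrows point writer -> reader
checking backward for Shipment: reader v2 against writer v1:
  writer optional, Color -> Color: reader channel maps from writer channel
  writer optional, float32 -> float64: reader price maps from writer price
  writer optional, int64 -> int64: reader attempts maps from writer attempts
  writer optional, int64 -> int64: reader id maps from writer duration
  writer optional, string -> string: reader title maps from writer title
  writer required, float32 -> float32: reader height maps from writer height
  zip: no writer-side match
  leftover writer field: tags
  => no violations; backward on Shipment: COMPATIBLE
the rest of the Shipment diff is inert for this question:
  renamed field duration to id in record Shipment (alias duration declared on the renamed field) -> triggers nothing under Shipment's printed rules — same verdict
  removed field tags from record Shipment (its key 6 joins the reserved list) -> triggers nothing under Shipment's printed rules — same verdict
  enum Color (field channel in record Shipment): symbol ADMIN added -> affects forward compatibility only, which is not asked
  field price in record Shipment: type float32 changed to float64 (its default is dropped) -> affects forward compatibility only, which is not asked
  added field zip to record Shipment: optional int64, tag 12 (in v2 it sits last) -> triggers nothing under Shipment's printed rules — same verdict


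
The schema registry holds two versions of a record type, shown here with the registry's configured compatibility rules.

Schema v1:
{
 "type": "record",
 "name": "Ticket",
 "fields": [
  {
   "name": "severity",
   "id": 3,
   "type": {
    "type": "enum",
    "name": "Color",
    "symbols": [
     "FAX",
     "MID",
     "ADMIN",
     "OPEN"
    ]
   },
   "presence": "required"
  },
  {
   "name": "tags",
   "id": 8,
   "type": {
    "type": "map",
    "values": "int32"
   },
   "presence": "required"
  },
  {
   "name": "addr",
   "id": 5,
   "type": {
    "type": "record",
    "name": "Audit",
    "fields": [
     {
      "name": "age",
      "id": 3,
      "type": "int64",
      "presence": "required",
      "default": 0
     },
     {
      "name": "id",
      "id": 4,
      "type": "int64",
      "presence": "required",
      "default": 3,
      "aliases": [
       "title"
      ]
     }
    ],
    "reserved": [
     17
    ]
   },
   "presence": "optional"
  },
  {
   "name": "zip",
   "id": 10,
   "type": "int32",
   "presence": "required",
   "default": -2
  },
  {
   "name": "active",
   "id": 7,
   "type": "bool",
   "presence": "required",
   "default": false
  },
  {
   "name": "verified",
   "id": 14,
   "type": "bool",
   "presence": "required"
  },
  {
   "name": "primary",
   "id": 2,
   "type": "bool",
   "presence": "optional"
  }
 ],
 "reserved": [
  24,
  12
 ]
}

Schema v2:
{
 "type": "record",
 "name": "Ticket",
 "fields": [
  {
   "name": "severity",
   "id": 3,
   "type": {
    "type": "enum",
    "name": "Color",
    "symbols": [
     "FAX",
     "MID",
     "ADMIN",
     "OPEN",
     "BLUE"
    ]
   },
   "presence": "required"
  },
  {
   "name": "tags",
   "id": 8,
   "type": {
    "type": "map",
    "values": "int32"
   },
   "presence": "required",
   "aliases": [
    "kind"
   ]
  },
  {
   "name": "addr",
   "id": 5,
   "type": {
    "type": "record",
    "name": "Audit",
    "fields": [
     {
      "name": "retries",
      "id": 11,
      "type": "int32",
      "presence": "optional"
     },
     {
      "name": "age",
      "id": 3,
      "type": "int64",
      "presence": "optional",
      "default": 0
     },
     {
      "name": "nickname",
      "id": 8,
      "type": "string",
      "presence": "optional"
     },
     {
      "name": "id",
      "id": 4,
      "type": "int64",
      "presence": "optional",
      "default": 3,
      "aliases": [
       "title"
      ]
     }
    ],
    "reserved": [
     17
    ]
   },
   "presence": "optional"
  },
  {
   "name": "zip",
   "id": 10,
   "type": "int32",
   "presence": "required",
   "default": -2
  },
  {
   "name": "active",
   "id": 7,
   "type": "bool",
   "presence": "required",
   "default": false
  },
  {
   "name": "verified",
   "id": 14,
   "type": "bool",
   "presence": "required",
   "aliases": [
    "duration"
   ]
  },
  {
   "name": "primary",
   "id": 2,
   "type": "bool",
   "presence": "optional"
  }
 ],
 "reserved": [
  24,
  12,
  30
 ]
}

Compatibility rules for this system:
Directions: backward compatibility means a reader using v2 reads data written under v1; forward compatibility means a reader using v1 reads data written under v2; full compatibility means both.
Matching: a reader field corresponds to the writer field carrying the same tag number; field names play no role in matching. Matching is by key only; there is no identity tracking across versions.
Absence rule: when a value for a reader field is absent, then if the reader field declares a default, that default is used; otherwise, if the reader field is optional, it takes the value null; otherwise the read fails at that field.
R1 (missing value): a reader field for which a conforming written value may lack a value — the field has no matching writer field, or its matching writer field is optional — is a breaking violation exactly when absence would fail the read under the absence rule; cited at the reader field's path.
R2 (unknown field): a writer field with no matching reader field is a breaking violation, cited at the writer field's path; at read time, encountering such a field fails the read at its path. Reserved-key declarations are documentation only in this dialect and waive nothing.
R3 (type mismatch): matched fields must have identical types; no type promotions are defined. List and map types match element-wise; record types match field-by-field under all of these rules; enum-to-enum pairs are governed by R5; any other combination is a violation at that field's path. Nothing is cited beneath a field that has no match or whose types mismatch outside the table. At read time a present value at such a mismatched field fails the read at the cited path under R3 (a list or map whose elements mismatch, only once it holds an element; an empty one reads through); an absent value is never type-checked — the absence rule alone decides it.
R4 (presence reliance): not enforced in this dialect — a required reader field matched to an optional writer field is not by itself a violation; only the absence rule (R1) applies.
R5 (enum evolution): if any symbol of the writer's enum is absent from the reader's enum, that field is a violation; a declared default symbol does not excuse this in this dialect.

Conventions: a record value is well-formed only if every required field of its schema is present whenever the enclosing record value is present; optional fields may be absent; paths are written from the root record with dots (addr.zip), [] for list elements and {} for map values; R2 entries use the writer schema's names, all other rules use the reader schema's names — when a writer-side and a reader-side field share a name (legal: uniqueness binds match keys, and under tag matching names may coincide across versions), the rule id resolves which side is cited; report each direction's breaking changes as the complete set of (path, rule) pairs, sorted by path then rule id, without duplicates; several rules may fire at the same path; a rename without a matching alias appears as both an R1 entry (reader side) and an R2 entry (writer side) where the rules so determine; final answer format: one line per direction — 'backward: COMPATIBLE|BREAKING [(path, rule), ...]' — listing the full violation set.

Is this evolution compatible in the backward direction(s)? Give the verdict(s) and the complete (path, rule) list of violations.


in Ticket below, arrows point writer -> reader
backward for Ticket (reader v2, writer v1):
  Color -> Color, writer required: severity aligns to severity
  map<string, int32> -> map<string, int32>, writer required: tags aligns to tags
  Audit -> Audit, writer optional: addr aligns to addr
  int32 -> int32, writer required: zip aligns to zip
  bool -> bool, writer required: active aligns to active
  bool -> bool, writer required: verified aligns to verified
  bool -> bool, writer optional: primary aligns to primary
  no writer field matches reader addr.retries
  int64 -> int64, writer required: addr.age aligns to addr.age
  no writer field matches reader addr.nickname
  int64 -> int64, writer required: addr.id aligns to addr.id
  => backward: COMPATIBLE
ruling out the remaining Ticket differences:
  field id in record Audit: required changed to optional -> no rule fires on it in Ticket's dialect; the asked verdict holds
  added field nickname to record Audit: optional string, tag 8 (in v2 it sits immediately before id) -> affects forward compatibility only, which is not asked
  field age in record Audit: required changed to optional -> no rule fires on it in Ticket's dialect; the asked verdict holds
  enum Color (field severity in record Ticket): symbol BLUE added -> affects forward compatibility only, which is not asked
  added field retries to record Audit: optional int32, tag 11 (in v2 it sits immediately before age) -> affects forward compatibility only, which is not asked

backward: COMPATIBLE []


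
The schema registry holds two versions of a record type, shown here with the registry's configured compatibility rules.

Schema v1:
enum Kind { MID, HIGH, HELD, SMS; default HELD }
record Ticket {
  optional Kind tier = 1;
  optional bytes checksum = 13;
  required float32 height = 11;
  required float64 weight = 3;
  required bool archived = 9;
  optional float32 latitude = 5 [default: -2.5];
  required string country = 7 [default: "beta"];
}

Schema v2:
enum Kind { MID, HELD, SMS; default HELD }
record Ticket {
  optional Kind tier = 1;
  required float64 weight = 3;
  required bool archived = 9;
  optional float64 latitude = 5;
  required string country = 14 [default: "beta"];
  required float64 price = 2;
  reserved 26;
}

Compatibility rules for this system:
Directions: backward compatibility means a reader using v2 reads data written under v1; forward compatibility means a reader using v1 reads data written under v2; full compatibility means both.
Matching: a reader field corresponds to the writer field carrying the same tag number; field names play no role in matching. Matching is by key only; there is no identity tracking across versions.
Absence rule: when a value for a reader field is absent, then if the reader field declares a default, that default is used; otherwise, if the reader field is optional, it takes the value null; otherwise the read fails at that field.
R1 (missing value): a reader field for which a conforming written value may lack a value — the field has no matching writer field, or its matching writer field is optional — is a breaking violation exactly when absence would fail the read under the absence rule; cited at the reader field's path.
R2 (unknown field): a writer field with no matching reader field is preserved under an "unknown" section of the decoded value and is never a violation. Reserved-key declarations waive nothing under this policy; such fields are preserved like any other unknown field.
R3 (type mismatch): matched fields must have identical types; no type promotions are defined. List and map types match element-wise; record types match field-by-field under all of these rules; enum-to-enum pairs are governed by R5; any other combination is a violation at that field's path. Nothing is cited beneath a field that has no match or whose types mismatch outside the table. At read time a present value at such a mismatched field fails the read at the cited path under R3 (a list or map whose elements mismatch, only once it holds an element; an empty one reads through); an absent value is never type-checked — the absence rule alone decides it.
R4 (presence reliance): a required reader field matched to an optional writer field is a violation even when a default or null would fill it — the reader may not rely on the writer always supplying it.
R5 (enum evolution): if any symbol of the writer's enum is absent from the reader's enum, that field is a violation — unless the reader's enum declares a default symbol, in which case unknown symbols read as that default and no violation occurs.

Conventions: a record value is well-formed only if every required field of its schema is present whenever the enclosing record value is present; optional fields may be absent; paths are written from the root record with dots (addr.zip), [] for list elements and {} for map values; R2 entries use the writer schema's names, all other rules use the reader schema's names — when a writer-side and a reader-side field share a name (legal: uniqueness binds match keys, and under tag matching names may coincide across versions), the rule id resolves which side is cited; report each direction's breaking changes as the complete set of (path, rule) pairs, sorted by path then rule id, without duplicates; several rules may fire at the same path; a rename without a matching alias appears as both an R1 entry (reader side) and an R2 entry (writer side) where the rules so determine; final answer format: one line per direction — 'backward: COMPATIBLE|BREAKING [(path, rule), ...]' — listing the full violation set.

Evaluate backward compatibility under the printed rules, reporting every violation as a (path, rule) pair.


backward: BREAKING [(latitude, R3), (price, R1)]

each type pair in Ticket: writer, then reader
checking backward for Ticket: reader v2 against writer v1:
  tier: paired with writer tier (Kind -> Kind; writer optional)
  weight: paired with writer weight (float64 -> float64; writer required)
  archived: paired with writer archived (bool -> bool; writer required)
  latitude: paired with writer latitude (float32 -> float64; writer optional)
  no writer field matches reader country
  no writer field matches reader price
  checksum (writer side), unknown to reader
  height (writer side), unknown to reader
  country (writer side), unknown to reader
  R3 fires at latitude
  R1 fires at price
  backward on Ticket therefore BREAKING (2)
the other Ticket changes do not affect what is asked:
  enum Kind (field tier in record Ticket): symbol HIGH removed -> fires no rule on Ticket, leaving the asked answer as it is
  removed field checksum from record Ticket -> fires no rule on Ticket, leaving the asked answer as it is
  field country in record Ticket: tag 7 changed to 14 -> fires no rule on Ticket, leaving the asked answer as it is
  removed field height from record Ticket -> its effect on Ticket is confined to the forward direction, not asked
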